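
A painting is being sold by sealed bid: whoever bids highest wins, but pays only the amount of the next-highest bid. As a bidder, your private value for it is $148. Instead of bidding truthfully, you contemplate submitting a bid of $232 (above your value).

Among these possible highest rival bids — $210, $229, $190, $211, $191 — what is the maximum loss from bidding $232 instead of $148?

$81

$210: truthful gives $0, deviation gives −$62 → loss $62.
$229: truthful gives $0, deviation gives −$81 → loss $81.
$190: truthful gives $0, deviation gives −$42 → loss $42.
$211: truthful gives $0, deviation gives −$63 → loss $63.
$191: truthful gives $0, deviation gives −$43 → loss $43.
Maximum loss: $81.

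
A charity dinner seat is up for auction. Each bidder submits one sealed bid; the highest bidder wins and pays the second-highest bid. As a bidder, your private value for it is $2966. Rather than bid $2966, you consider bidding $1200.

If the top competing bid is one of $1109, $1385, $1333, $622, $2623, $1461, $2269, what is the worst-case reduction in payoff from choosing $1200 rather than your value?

$1633

$1109: same outcome either way → loss $0.
$1385: truthful gives $1581, deviation gives $0 → loss $1581.
$1333: truthful gives $1633, deviation gives $0 → loss $1633.
$622: same outcome either way → loss $0.
$2623: truthful gives $343, deviation gives $0 → loss $343.
$1461: truthful gives $1505, deviation gives $0 → loss $1505.
$2269: truthful gives $697, deviation gives $0 → loss $697.
Maximum loss: $1633.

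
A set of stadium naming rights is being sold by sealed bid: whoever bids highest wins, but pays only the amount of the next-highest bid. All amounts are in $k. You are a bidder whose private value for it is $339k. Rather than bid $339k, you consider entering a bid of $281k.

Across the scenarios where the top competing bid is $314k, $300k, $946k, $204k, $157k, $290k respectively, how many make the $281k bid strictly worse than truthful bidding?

The deviation hurts exactly when the highest competing bid lies strictly between $281k and $339k — underbidding then forfeits a profitable win.
$314k: inside the interval → strictly worse (loss $25k).
$300k: inside the interval → strictly worse (loss $39k).
$946k: above both → same outcome either way.
$204k: below both → same outcome either way.
$157k: below both → same outcome either way.
$290k: inside the interval → strictly worse (loss $49k).
Count: 3.

3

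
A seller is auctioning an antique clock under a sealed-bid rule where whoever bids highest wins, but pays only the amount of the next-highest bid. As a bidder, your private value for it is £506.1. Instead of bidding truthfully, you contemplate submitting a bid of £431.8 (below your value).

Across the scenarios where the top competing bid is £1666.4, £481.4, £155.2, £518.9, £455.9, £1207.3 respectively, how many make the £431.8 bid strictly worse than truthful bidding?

2

The deviation hurts exactly when the highest competing bid lies strictly between £431.8 and £506.1 — underbidding then forfeits a profitable win.
£1666.4: above both → same outcome either way.
£481.4: inside the interval → strictly worse (loss £24.7).
£155.2: below both → same outcome either way.
£518.9: above both → same outcome either way.
£455.9: inside the interval → strictly worse (loss £50.2).
£1207.3: above both → same outcome either way.
Count: 2.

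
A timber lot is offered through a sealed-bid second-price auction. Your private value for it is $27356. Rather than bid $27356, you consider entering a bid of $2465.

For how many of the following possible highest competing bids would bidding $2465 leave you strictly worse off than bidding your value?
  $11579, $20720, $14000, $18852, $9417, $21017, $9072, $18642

The deviation hurts exactly when the highest competing bid lies strictly between $2465 and $27356 — underbidding then forfeits a profitable win.
$11579: inside the interval → strictly worse (loss $15777).
$20720: inside the interval → strictly worse (loss $6636).
$14000: inside the interval → strictly worse (loss $13356).
$18852: inside the interval → strictly worse (loss $8504).
$9417: inside the interval → strictly worse (loss $17939).
$21017: inside the interval → strictly worse (loss $6339).
$9072: inside the interval → strictly worse (loss $18284).
$18642: inside the interval → strictly worse (loss $8714).
Count: 8.

8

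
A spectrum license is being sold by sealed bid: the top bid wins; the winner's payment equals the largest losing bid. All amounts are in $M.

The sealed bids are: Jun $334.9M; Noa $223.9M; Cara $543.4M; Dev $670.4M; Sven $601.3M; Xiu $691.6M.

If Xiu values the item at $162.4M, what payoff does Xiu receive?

Highest bid: Xiu at $691.6M, so Xiu wins.
Second-highest bid: Dev at $670.4M — that is the price the winner pays.
Xiu's payoff = value − price = $162.4M − $670.4M = −$508M.

−$508M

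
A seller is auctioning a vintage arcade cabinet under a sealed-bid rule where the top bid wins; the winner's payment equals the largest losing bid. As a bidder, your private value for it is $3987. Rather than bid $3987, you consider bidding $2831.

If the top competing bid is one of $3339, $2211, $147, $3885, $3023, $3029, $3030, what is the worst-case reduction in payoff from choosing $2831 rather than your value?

$964

$3339: truthful gives $648, deviation gives $0 → loss $648.
$2211: same outcome either way → loss $0.
$147: same outcome either way → loss $0.
$3885: truthful gives $102, deviation gives $0 → loss $102.
$3023: truthful gives $964, deviation gives $0 → loss $964.
$3029: truthful gives $958, deviation gives $0 → loss $958.
$3030: truthful gives $957, deviation gives $0 → loss $957.
Maximum loss: $964.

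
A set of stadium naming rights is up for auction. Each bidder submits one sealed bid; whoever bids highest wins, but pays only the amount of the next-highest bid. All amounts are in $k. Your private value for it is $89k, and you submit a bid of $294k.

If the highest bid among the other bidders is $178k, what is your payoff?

−$89k

Your bid $294k exceeds the highest competing bid $178k, so you win.
In a second-price auction the winner pays the second-highest bid, $178k.
Payoff = value − price = $89k − $178k = −$89k.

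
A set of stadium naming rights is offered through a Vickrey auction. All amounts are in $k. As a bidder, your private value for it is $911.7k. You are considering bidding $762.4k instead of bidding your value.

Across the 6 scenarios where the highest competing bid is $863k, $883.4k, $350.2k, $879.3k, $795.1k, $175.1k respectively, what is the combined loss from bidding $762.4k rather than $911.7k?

The deviation costs you only when the competing bid falls strictly between $762.4k and $911.7k; elsewhere both bids give the same outcome.
$863k: truthful payoff $48.7k, deviation payoff $0k → loss $48.7k.
$883.4k: truthful payoff $28.3k, deviation payoff $0k → loss $28.3k.
$350.2k: outcomes coincide → loss $0k.
$879.3k: truthful payoff $32.4k, deviation payoff $0k → loss $32.4k.
$795.1k: truthful payoff $116.6k, deviation payoff $0k → loss $116.6k.
$175.1k: outcomes coincide → loss $0k.
Total loss = $48.7k + $28.3k + $32.4k + $116.6k = $226k.

$226k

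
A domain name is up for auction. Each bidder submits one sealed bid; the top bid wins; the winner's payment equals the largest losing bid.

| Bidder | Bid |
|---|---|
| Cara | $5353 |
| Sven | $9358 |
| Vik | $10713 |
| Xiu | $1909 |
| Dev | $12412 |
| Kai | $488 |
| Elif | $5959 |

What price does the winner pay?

$10713

Highest bid: Dev at $12412, so Dev wins.
Second-highest bid: Vik at $10713 — that is the price the winner pays.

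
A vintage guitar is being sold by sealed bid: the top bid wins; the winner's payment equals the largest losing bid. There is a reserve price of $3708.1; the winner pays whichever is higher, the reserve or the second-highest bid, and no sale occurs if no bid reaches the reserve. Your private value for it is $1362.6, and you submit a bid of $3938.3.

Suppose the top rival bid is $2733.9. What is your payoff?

Your bid $3938.3 is the highest and exceeds the reserve.
Price = max(second-highest bid, reserve) = max($2733.9, $3708.1) = $3708.1.
Payoff = $1362.6 − $3708.1 = −$2345.5.

−$2345.5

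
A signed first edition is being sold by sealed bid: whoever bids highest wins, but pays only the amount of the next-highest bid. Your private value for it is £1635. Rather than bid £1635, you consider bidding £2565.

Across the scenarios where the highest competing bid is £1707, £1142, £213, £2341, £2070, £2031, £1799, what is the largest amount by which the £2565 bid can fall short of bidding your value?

£706

£1707: truthful gives £0, deviation gives −£72 → loss £72.
£1142: same outcome either way → loss £0.
£213: same outcome either way → loss £0.
£2341: truthful gives £0, deviation gives −£706 → loss £706.
£2070: truthful gives £0, deviation gives −£435 → loss £435.
£2031: truthful gives £0, deviation gives −£396 → loss £396.
£1799: truthful gives £0, deviation gives −£164 → loss £164.
Maximum loss: £706.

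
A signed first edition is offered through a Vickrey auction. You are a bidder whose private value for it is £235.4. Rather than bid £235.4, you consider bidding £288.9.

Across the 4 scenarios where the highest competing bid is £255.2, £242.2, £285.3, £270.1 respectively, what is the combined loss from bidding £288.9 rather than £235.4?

£111.2

The deviation costs you only when the competing bid falls strictly between £235.4 and £288.9; elsewhere both bids give the same outcome.
£255.2: truthful payoff £0, deviation payoff −£19.8 → loss £19.8.
£242.2: truthful payoff £0, deviation payoff −£6.8 → loss £6.8.
£285.3: truthful payoff £0, deviation payoff −£49.9 → loss £49.9.
£270.1: truthful payoff £0, deviation payoff −£34.7 → loss £34.7.
Total loss = £19.8 + £6.8 + £49.9 + £34.7 = £111.2.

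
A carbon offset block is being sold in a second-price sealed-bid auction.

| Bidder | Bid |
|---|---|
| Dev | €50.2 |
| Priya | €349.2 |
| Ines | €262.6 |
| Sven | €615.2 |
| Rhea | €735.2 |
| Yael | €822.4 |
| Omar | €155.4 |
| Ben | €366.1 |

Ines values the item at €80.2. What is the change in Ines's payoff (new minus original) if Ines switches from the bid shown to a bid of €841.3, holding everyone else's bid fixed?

The highest bid among the other bidders is €822.4; Ines's bid doesn't change that.
Original bid €262.6: Ines is not highest (top rival bid is €822.4); payoff €0.
Alternative bid €841.3: Ines is highest, pays the top rival bid €822.4; payoff €80.2 − €822.4 = −€742.2.
Change in payoff = −€742.2 − (€0) = −€742.2.

−€742.2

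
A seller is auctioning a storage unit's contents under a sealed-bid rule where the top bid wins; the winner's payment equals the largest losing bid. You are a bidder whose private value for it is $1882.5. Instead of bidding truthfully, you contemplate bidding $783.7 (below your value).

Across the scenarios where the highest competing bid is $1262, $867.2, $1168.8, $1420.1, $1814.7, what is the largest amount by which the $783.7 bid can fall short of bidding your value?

$1015.3

$1262: truthful gives $620.5, deviation gives $0 → loss $620.5.
$867.2: truthful gives $1015.3, deviation gives $0 → loss $1015.3.
$1168.8: truthful gives $713.7, deviation gives $0 → loss $713.7.
$1420.1: truthful gives $462.4, deviation gives $0 → loss $462.4.
$1814.7: truthful gives $67.8, deviation gives $0 → loss $67.8.
Maximum loss: $1015.3.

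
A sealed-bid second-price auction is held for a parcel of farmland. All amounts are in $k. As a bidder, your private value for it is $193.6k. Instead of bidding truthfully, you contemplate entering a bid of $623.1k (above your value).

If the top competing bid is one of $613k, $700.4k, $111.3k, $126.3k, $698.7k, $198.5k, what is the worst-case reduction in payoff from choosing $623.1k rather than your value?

$613k: truthful gives $0k, deviation gives −$419.4k → loss $419.4k.
$700.4k: same outcome either way → loss $0k.
$111.3k: same outcome either way → loss $0k.
$126.3k: same outcome either way → loss $0k.
$698.7k: same outcome either way → loss $0k.
$198.5k: truthful gives $0k, deviation gives −$4.9k → loss $4.9k.
Maximum loss: $419.4k.

$419.4k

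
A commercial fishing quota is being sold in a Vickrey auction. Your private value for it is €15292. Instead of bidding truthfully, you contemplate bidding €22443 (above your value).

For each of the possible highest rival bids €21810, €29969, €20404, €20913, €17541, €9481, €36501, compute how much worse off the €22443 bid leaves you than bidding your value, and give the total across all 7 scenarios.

€19500

The deviation costs you only when the competing bid falls strictly between €15292 and €22443; elsewhere both bids give the same outcome.
€21810: truthful payoff €0, deviation payoff −€6518 → loss €6518.
€29969: outcomes coincide → loss €0.
€20404: truthful payoff €0, deviation payoff −€5112 → loss €5112.
€20913: truthful payoff €0, deviation payoff −€5621 → loss €5621.
€17541: truthful payoff €0, deviation payoff −€2249 → loss €2249.
€9481: outcomes coincide → loss €0.
€36501: outcomes coincide → loss €0.
Total loss = €6518 + €5112 + €5621 + €2249 = €19500.
In a second-price auction your bid sets only whether you win, not what you pay, so bidding your true value is weakly dominant.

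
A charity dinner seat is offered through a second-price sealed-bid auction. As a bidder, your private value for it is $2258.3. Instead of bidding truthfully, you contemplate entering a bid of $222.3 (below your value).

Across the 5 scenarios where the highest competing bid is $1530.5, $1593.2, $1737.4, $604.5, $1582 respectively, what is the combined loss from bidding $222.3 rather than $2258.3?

$4243.9

The deviation costs you only when the competing bid falls strictly between $222.3 and $2258.3; elsewhere both bids give the same outcome.
$1530.5: truthful payoff $727.8, deviation payoff $0 → loss $727.8.
$1593.2: truthful payoff $665.1, deviation payoff $0 → loss $665.1.
$1737.4: truthful payoff $520.9, deviation payoff $0 → loss $520.9.
$604.5: truthful payoff $1653.8, deviation payoff $0 → loss $1653.8.
$1582: truthful payoff $676.3, deviation payoff $0 → loss $676.3.
Total loss = $727.8 + $665.1 + $520.9 + $1653.8 + $676.3 = $4243.9.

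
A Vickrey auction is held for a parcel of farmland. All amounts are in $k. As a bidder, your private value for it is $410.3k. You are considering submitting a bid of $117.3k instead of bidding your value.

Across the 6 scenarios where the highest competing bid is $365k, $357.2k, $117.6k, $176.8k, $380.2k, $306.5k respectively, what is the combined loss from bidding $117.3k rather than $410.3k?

$758.5k

The deviation costs you only when the competing bid falls strictly between $117.3k and $410.3k; elsewhere both bids give the same outcome.
$365k: truthful payoff $45.3k, deviation payoff $0k → loss $45.3k.
$357.2k: truthful payoff $53.1k, deviation payoff $0k → loss $53.1k.
$117.6k: truthful payoff $292.7k, deviation payoff $0k → loss $292.7k.
$176.8k: truthful payoff $233.5k, deviation payoff $0k → loss $233.5k.
$380.2k: truthful payoff $30.1k, deviation payoff $0k → loss $30.1k.
$306.5k: truthful payoff $103.8k, deviation payoff $0k → loss $103.8k.
Total loss = $45.3k + $53.1k + $292.7k + $233.5k + $30.1k + $103.8k = $758.5k.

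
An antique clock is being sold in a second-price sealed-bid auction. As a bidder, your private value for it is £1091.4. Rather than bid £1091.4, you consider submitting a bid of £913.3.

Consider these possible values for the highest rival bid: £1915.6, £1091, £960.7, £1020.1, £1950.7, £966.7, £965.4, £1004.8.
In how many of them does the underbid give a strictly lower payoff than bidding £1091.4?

The deviation hurts exactly when the highest competing bid lies strictly between £913.3 and £1091.4 — underbidding then forfeits a profitable win.
£1915.6: above both → same outcome either way.
£1091: inside the interval → strictly worse (loss £0.4).
£960.7: inside the interval → strictly worse (loss £130.7).
£1020.1: inside the interval → strictly worse (loss £71.3).
£1950.7: above both → same outcome either way.
£966.7: inside the interval → strictly worse (loss £124.7).
£965.4: inside the interval → strictly worse (loss £126).
£1004.8: inside the interval → strictly worse (loss £86.6).
Count: 6.

6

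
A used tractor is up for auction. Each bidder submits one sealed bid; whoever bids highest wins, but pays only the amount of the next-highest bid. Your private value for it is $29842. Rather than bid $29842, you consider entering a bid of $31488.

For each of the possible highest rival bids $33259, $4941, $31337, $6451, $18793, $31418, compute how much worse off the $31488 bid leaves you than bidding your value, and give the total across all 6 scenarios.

$3071

The deviation costs you only when the competing bid falls strictly between $29842 and $31488; elsewhere both bids give the same outcome.
$33259: outcomes coincide → loss $0.
$4941: outcomes coincide → loss $0.
$31337: truthful payoff $0, deviation payoff −$1495 → loss $1495.
$6451: outcomes coincide → loss $0.
$18793: outcomes coincide → loss $0.
$31418: truthful payoff $0, deviation payoff −$1576 → loss $1576.
Total loss = $1495 + $1576 = $3071.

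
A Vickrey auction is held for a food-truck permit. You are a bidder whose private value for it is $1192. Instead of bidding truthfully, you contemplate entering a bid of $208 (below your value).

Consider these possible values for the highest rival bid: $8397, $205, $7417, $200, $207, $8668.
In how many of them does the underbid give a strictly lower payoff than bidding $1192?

0

The deviation hurts exactly when the highest competing bid lies strictly between $208 and $1192 — underbidding then forfeits a profitable win.
$8397: above both → same outcome either way.
$205: below both → same outcome either way.
$7417: above both → same outcome either way.
$200: below both → same outcome either way.
$207: below both → same outcome either way.
$8668: above both → same outcome either way.
Count: 0.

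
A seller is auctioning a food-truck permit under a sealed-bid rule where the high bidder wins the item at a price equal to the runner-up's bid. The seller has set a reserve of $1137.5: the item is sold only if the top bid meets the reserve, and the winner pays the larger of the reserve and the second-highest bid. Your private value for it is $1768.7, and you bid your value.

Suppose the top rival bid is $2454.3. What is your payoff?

$0

Your bid $1768.7 is below the highest competing bid $2454.3, so you lose. Payoff $0.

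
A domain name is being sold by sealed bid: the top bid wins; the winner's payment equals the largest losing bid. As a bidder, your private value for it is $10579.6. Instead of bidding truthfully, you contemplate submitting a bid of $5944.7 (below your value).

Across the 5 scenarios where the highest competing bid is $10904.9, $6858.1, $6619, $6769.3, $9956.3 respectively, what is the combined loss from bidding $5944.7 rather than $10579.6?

The deviation costs you only when the competing bid falls strictly between $5944.7 and $10579.6; elsewhere both bids give the same outcome.
$10904.9: outcomes coincide → loss $0.
$6858.1: truthful payoff $3721.5, deviation payoff $0 → loss $3721.5.
$6619: truthful payoff $3960.6, deviation payoff $0 → loss $3960.6.
$6769.3: truthful payoff $3810.3, deviation payoff $0 → loss $3810.3.
$9956.3: truthful payoff $623.3, deviation payoff $0 → loss $623.3.
Total loss = $3721.5 + $3960.6 + $3810.3 + $623.3 = $12115.7.
In a second-price auction your bid sets only whether you win, not what you pay, so bidding your true value is weakly dominant.

$12115.7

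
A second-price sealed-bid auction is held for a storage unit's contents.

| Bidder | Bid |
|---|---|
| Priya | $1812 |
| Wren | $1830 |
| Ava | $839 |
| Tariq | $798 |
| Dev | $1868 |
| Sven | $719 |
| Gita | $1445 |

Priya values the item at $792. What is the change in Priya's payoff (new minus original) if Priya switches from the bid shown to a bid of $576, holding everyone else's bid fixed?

$0

The highest bid among the other bidders is $1868; Priya's bid doesn't change that.
Original bid $1812: Priya is not highest (top rival bid is $1868); payoff $0.
Alternative bid $576: Priya is not highest (top rival bid is $1868); payoff $0.
Change in payoff = $0 − ($0) = $0.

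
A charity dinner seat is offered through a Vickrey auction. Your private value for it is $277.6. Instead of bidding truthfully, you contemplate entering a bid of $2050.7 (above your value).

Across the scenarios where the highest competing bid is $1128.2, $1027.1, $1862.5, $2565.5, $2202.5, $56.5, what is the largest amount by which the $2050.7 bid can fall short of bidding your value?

$1584.9

$1128.2: truthful gives $0, deviation gives −$850.6 → loss $850.6.
$1027.1: truthful gives $0, deviation gives −$749.5 → loss $749.5.
$1862.5: truthful gives $0, deviation gives −$1584.9 → loss $1584.9.
$2565.5: same outcome either way → loss $0.
$2202.5: same outcome either way → loss $0.
$56.5: same outcome either way → loss $0.
Maximum loss: $1584.9.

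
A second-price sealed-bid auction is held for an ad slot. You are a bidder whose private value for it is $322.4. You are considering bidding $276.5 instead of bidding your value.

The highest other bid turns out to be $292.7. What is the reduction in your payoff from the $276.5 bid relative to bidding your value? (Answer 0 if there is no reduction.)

Bidding your value $322.4: you win (since $322.4 > $292.7) and pay $292.7. Payoff $29.7.
Bidding $276.5: you lose. Payoff $0.
The competing bid $292.7 lies between your shaded bid and your value, so underbidding forfeits an item you could have won at a profitable price.
Loss from deviating = $29.7 − ($0) = $29.7.
Because the price is fixed by the runner-up's bid, deviating from your value can only change a good outcome into a bad one — never the reverse.

$29.7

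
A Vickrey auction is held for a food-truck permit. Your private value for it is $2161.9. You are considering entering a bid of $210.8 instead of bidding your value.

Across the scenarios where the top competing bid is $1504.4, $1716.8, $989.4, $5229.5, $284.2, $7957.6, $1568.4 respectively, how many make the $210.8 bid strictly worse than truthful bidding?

The deviation hurts exactly when the highest competing bid lies strictly between $210.8 and $2161.9 — underbidding then forfeits a profitable win.
$1504.4: inside the interval → strictly worse (loss $657.5).
$1716.8: inside the interval → strictly worse (loss $445.1).
$989.4: inside the interval → strictly worse (loss $1172.5).
$5229.5: above both → same outcome either way.
$284.2: inside the interval → strictly worse (loss $1877.7).
$7957.6: above both → same outcome either way.
$1568.4: inside the interval → strictly worse (loss $593.5).
Count: 5.

5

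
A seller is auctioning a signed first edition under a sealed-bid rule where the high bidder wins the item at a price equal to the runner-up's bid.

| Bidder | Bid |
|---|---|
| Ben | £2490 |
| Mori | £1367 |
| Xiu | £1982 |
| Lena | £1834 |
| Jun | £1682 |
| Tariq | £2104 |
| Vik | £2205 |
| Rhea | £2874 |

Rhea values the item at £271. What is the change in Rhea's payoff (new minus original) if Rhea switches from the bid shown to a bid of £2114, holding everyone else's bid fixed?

£2219

The highest bid among the other bidders is £2490; Rhea's bid doesn't change that.
Original bid £2874: Rhea is highest, pays the top rival bid £2490; payoff £271 − £2490 = −£2219.
Alternative bid £2114: Rhea is not highest (top rival bid is £2490); payoff £0.
Change in payoff = £0 − (−£2219) = £2219.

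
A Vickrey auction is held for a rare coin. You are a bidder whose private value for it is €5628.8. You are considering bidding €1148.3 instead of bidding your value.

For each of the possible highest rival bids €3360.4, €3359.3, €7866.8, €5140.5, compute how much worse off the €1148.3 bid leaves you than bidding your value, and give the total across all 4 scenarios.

€5026.2

The deviation costs you only when the competing bid falls strictly between €1148.3 and €5628.8; elsewhere both bids give the same outcome.
€3360.4: truthful payoff €2268.4, deviation payoff €0 → loss €2268.4.
€3359.3: truthful payoff €2269.5, deviation payoff €0 → loss €2269.5.
€7866.8: outcomes coincide → loss €0.
€5140.5: truthful payoff €488.3, deviation payoff €0 → loss €488.3.
Total loss = €2268.4 + €2269.5 + €488.3 = €5026.2.
Because the price is fixed by the runner-up's bid, deviating from your value can only change a good outcome into a bad one — never the reverse.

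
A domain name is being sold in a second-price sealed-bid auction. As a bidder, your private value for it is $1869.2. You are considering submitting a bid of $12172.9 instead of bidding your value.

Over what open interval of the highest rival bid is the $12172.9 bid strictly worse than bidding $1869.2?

If the competing bid is below $1869.2, both bids win at the same price — no difference.
If it is above $12172.9, both bids lose — no difference.
If it lies strictly between $1869.2 and $12172.9, bidding your value loses (payoff 0) while bidding $12172.9 wins at a price above your value (payoff negative).
So the deviation strictly hurts on the open interval ($1869.2, $12172.9).

($1869.2, $12172.9)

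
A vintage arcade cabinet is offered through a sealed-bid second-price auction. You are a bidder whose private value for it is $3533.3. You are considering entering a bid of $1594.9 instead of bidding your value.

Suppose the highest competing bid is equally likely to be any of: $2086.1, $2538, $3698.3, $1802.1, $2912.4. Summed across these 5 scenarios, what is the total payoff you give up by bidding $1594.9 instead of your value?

The deviation costs you only when the competing bid falls strictly between $1594.9 and $3533.3; elsewhere both bids give the same outcome.
$2086.1: truthful payoff $1447.2, deviation payoff $0 → loss $1447.2.
$2538: truthful payoff $995.3, deviation payoff $0 → loss $995.3.
$3698.3: outcomes coincide → loss $0.
$1802.1: truthful payoff $1731.2, deviation payoff $0 → loss $1731.2.
$2912.4: truthful payoff $620.9, deviation payoff $0 → loss $620.9.
Total loss = $1447.2 + $995.3 + $1731.2 + $620.9 = $4794.6.
Truthful bidding weakly dominates here: raising your bid can only win items priced above your value, and lowering it can only forfeit items priced below.

$4794.6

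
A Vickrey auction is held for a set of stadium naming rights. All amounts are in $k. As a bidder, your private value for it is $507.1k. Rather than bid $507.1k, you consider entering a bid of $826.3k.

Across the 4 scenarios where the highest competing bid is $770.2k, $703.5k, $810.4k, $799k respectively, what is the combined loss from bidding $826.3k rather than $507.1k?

The deviation costs you only when the competing bid falls strictly between $507.1k and $826.3k; elsewhere both bids give the same outcome.
$770.2k: truthful payoff $0k, deviation payoff −$263.1k → loss $263.1k.
$703.5k: truthful payoff $0k, deviation payoff −$196.4k → loss $196.4k.
$810.4k: truthful payoff $0k, deviation payoff −$303.3k → loss $303.3k.
$799k: truthful payoff $0k, deviation payoff −$291.9k → loss $291.9k.
Total loss = $263.1k + $196.4k + $303.3k + $291.9k = $1054.7k.
Because the price is fixed by the runner-up's bid, deviating from your value can only change a good outcome into a bad one — never the reverse.

$1054.7k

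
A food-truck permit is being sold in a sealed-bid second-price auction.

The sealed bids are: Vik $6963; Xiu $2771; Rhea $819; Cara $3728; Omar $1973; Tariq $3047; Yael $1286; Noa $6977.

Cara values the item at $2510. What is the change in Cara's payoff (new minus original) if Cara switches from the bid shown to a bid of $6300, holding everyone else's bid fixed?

The highest bid among the other bidders is $6977; Cara's bid doesn't change that.
Original bid $3728: Cara is not highest (top rival bid is $6977); payoff $0.
Alternative bid $6300: Cara is not highest (top rival bid is $6977); payoff $0.
Change in payoff = $0 − ($0) = $0.

$0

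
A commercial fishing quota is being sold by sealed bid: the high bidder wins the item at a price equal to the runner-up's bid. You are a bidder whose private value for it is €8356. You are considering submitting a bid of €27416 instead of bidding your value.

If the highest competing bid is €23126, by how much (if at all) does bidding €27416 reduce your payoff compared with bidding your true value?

€14770

Bidding your value €8356: you lose (since €8356 < €23126). Payoff €0.
Bidding €27416: you win and pay €23126. Payoff €8356 − €23126 = −€14770.
The competing bid €23126 lies between your value and your inflated bid, so overbidding wins an item priced above your value.
Loss from deviating = €0 − (−€14770) = €14770.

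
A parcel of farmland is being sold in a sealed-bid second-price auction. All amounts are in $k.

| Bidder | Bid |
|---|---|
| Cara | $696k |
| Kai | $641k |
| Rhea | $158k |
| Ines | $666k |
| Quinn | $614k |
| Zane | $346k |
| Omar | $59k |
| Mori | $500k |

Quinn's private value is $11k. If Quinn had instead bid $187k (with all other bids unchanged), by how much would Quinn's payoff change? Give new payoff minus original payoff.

$0k

The highest bid among the other bidders is $696k; Quinn's bid doesn't change that.
Original bid $614k: Quinn is not highest (top rival bid is $696k); payoff $0k.
Alternative bid $187k: Quinn is not highest (top rival bid is $696k); payoff $0k.
Change in payoff = $0k − ($0k) = $0k.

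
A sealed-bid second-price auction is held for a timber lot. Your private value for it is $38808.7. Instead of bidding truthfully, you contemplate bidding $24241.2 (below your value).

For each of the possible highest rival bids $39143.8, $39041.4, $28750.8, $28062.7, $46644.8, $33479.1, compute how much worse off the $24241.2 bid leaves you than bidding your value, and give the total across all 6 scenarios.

$26133.5

The deviation costs you only when the competing bid falls strictly between $24241.2 and $38808.7; elsewhere both bids give the same outcome.
$39143.8: outcomes coincide → loss $0.
$39041.4: outcomes coincide → loss $0.
$28750.8: truthful payoff $10057.9, deviation payoff $0 → loss $10057.9.
$28062.7: truthful payoff $10746, deviation payoff $0 → loss $10746.
$46644.8: outcomes coincide → loss $0.
$33479.1: truthful payoff $5329.6, deviation payoff $0 → loss $5329.6.
Total loss = $10057.9 + $10746 + $5329.6 = $26133.5.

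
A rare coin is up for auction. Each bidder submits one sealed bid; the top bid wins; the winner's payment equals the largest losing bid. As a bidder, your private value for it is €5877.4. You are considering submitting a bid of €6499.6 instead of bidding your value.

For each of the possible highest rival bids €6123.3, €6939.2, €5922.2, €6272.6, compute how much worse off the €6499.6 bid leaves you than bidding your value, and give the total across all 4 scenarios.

The deviation costs you only when the competing bid falls strictly between €5877.4 and €6499.6; elsewhere both bids give the same outcome.
€6123.3: truthful payoff €0, deviation payoff −€245.9 → loss €245.9.
€6939.2: outcomes coincide → loss €0.
€5922.2: truthful payoff €0, deviation payoff −€44.8 → loss €44.8.
€6272.6: truthful payoff €0, deviation payoff −€395.2 → loss €395.2.
Total loss = €245.9 + €44.8 + €395.2 = €685.9.

€685.9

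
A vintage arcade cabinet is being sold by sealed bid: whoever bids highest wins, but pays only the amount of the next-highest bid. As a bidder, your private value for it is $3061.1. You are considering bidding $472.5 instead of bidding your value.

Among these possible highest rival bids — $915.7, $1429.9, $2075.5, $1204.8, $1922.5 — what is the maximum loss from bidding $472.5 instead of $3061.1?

$2145.4

$915.7: truthful gives $2145.4, deviation gives $0 → loss $2145.4.
$1429.9: truthful gives $1631.2, deviation gives $0 → loss $1631.2.
$2075.5: truthful gives $985.6, deviation gives $0 → loss $985.6.
$1204.8: truthful gives $1856.3, deviation gives $0 → loss $1856.3.
$1922.5: truthful gives $1138.6, deviation gives $0 → loss $1138.6.
Maximum loss: $2145.4.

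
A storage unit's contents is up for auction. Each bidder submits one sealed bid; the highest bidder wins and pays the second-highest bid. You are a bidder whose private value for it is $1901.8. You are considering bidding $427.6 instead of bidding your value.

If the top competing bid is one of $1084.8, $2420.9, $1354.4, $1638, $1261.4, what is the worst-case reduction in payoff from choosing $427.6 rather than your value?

$817

$1084.8: truthful gives $817, deviation gives $0 → loss $817.
$2420.9: same outcome either way → loss $0.
$1354.4: truthful gives $547.4, deviation gives $0 → loss $547.4.
$1638: truthful gives $263.8, deviation gives $0 → loss $263.8.
$1261.4: truthful gives $640.4, deviation gives $0 → loss $640.4.
Maximum loss: $817.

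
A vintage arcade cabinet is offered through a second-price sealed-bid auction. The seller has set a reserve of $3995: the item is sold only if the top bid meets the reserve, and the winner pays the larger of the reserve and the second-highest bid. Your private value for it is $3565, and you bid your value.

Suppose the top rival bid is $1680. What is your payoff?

$0

Your bid $3565 is the highest bid but falls below the reserve $3995, so the item goes unsold. Payoff $0.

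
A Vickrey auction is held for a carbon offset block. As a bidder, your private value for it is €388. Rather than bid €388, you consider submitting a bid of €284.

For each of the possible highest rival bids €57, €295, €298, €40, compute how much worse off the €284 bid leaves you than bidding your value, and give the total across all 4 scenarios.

The deviation costs you only when the competing bid falls strictly between €284 and €388; elsewhere both bids give the same outcome.
€57: outcomes coincide → loss €0.
€295: truthful payoff €93, deviation payoff €0 → loss €93.
€298: truthful payoff €90, deviation payoff €0 → loss €90.
€40: outcomes coincide → loss €0.
Total loss = €93 + €90 = €183.

€183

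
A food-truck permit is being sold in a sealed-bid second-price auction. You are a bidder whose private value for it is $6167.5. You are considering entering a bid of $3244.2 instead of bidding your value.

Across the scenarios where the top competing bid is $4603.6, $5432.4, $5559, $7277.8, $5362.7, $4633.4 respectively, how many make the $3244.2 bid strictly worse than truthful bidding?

5

The deviation hurts exactly when the highest competing bid lies strictly between $3244.2 and $6167.5 — underbidding then forfeits a profitable win.
$4603.6: inside the interval → strictly worse (loss $1563.9).
$5432.4: inside the interval → strictly worse (loss $735.1).
$5559: inside the interval → strictly worse (loss $608.5).
$7277.8: above both → same outcome either way.
$5362.7: inside the interval → strictly worse (loss $804.8).
$4633.4: inside the interval → strictly worse (loss $1534.1).
Count: 5.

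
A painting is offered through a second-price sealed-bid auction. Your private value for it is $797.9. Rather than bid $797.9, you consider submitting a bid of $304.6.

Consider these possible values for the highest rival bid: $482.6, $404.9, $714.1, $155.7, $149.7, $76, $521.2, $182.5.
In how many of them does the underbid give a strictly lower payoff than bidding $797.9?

4

The deviation hurts exactly when the highest competing bid lies strictly between $304.6 and $797.9 — underbidding then forfeits a profitable win.
$482.6: inside the interval → strictly worse (loss $315.3).
$404.9: inside the interval → strictly worse (loss $393).
$714.1: inside the interval → strictly worse (loss $83.8).
$155.7: below both → same outcome either way.
$149.7: below both → same outcome either way.
$76: below both → same outcome either way.
$521.2: inside the interval → strictly worse (loss $276.7).
$182.5: below both → same outcome either way.
Count: 4.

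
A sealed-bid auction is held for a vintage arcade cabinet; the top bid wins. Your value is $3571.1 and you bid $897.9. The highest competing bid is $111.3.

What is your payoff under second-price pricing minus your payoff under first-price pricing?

$786.6

You have the highest bid, so you win under either rule.
Second-price: pay $111.3 → payoff $3459.8.
First-price: pay your own bid $897.9 → payoff $2673.2.
Difference = $3459.8 − ($2673.2) = $786.6.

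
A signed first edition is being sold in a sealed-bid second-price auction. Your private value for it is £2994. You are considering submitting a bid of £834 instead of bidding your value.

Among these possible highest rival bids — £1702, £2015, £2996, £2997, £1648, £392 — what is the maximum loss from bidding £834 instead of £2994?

£1346

£1702: truthful gives £1292, deviation gives £0 → loss £1292.
£2015: truthful gives £979, deviation gives £0 → loss £979.
£2996: same outcome either way → loss £0.
£2997: same outcome either way → loss £0.
£1648: truthful gives £1346, deviation gives £0 → loss £1346.
£392: same outcome either way → loss £0.
Maximum loss: £1346.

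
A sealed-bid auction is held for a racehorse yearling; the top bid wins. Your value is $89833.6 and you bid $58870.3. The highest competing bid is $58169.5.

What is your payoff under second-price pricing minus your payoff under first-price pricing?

$700.8

You have the highest bid, so you win under either rule.
Second-price: pay $58169.5 → payoff $31664.1.
First-price: pay your own bid $58870.3 → payoff $30963.3.
Difference = $31664.1 − ($30963.3) = $700.8.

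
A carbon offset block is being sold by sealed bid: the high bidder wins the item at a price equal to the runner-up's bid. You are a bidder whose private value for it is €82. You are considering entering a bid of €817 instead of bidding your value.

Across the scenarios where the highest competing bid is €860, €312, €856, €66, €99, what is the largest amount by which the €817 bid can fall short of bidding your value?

€860: same outcome either way → loss €0.
€312: truthful gives €0, deviation gives −€230 → loss €230.
€856: same outcome either way → loss €0.
€66: same outcome either way → loss €0.
€99: truthful gives €0, deviation gives −€17 → loss €17.
Maximum loss: €230.

€230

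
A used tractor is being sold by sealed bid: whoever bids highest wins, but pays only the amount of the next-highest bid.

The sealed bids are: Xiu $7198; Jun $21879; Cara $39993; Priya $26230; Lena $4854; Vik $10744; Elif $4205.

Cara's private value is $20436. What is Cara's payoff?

Highest bid: Cara at $39993, so Cara wins.
Second-highest bid: Priya at $26230 — that is the price the winner pays.
Cara's payoff = value − price = $20436 − $26230 = −$5794.

−$5794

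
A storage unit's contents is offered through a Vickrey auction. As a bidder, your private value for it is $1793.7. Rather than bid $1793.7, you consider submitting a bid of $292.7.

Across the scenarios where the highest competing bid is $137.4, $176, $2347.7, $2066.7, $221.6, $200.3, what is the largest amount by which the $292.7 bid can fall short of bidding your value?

$137.4: same outcome either way → loss $0.
$176: same outcome either way → loss $0.
$2347.7: same outcome either way → loss $0.
$2066.7: same outcome either way → loss $0.
$221.6: same outcome either way → loss $0.
$200.3: same outcome either way → loss $0.
Maximum loss: $0.

$0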